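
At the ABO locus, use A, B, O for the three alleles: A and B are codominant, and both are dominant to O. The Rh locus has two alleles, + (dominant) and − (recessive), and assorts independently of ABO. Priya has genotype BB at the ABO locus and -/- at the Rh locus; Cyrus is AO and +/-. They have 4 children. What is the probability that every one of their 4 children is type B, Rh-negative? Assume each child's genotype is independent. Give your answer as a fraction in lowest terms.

1/256

ABO cross BB × AO → 1/2 B, 1/2 AB.
Rh cross -/- × +/- → 1/2 Rh+, 1/2 Rh-; so P(type B, Rh-negative) = 1/2 × 1/2 = 1/4 per child.
All 4 independent: (1/4)^4 = 1/256.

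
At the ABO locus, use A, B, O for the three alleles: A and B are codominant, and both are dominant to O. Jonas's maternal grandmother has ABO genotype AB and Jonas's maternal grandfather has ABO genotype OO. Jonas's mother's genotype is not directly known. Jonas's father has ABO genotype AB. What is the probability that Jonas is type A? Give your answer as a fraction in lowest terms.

Jonas's mother's ABO genotype from AB × OO: 1/2 AO, 1/2 BO.
Crossing each possibility with the father AB and summing P(type A): 1/2·1/2 + 1/2·1/4 = 3/8.

3/8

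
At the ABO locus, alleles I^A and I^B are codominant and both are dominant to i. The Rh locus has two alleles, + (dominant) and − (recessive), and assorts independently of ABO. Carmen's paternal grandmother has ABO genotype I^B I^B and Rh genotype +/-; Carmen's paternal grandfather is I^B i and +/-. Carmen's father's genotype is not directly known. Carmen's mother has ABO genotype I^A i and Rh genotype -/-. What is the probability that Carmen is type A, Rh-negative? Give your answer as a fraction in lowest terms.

Carmen's father's ABO genotype from I^B I^B × I^B i: 1/2 I^B I^B, 1/2 I^B i.
Crossing each possibility with the mother I^A i and summing P(type A): 1/2·0 + 1/2·1/4 = 1/8.
Similarly for Rh via the father's Rh distribution: P(Rh-) = 1/2.
Independent loci: 1/8 × 1/2 = 1/16.

1/16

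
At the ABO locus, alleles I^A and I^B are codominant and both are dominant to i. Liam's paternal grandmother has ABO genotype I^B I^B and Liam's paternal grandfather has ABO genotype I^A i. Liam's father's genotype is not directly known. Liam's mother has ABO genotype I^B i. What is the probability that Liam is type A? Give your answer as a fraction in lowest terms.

Liam's father's ABO genotype from I^B I^B × I^A i: 1/2 I^A I^B, 1/2 I^B i.
Crossing each possibility with the mother I^B i and summing P(type A): 1/2·1/4 + 1/2·0 = 1/8.

1/8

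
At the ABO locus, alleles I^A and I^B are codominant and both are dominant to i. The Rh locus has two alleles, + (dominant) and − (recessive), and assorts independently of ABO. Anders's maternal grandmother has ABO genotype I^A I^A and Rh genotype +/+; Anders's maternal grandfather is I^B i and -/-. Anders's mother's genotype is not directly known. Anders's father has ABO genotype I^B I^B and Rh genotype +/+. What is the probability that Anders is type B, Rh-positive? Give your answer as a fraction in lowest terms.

Anders's mother's ABO genotype from I^A I^A × I^B i: 1/2 I^A I^B, 1/2 I^A i.
Crossing each possibility with the father I^B I^B and summing P(type B): 1/2·1/2 + 1/2·1/2 = 1/2.
Similarly for Rh via the mother's Rh distribution: P(Rh+) = 1.
Independent loci: 1/2 × 1 = 1/2.

1/2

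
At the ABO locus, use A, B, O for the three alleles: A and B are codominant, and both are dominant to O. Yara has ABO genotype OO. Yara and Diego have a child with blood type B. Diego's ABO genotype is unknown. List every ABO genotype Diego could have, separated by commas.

For each candidate genotype of Diego, check whether crossing it with OO can produce every observed child phenotype.
  AA → possible child types {A} ✗
  AB → possible child types {A, B} ✓
  AO → possible child types {O, A} ✗
  BB → possible child types {B} ✓
  BO → possible child types {O, B} ✓
  OO → possible child types {O} ✗

AB, BB, BO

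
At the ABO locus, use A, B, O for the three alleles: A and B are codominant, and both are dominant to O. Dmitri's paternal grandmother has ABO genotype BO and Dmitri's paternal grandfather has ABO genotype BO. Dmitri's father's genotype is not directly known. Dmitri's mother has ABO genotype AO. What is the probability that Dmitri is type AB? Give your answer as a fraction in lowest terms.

Dmitri's father's ABO genotype from BO × BO: 1/4 BB, 1/2 BO, 1/4 OO.
Crossing each possibility with the mother AO and summing P(type AB): 1/4·1/2 + 1/2·1/4 + 1/4·0 = 1/4.

1/4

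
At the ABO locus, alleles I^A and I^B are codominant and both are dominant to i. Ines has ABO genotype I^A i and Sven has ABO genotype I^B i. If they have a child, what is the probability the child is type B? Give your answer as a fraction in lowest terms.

1/4

ABO cross I^A i × I^B i → offspring phenotypes: 1/4 O, 1/4 A, 1/4 B, 1/4 AB.
So P(type B) = 1/4.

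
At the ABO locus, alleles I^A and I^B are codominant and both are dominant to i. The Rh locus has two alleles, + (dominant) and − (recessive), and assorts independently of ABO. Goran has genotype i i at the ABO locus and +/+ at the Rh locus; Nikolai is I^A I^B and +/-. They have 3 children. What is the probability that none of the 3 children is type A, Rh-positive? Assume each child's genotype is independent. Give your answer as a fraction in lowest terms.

1/8

ABO cross i i × I^A I^B → 1/2 A, 1/2 B.
Rh cross +/+ × +/- → 1 Rh+; so P(type A, Rh-positive) = 1/2 × 1 = 1/2 per child.
P(not type A, Rh-positive) = 1/2 for one child; (1/2)^3 = 1/8.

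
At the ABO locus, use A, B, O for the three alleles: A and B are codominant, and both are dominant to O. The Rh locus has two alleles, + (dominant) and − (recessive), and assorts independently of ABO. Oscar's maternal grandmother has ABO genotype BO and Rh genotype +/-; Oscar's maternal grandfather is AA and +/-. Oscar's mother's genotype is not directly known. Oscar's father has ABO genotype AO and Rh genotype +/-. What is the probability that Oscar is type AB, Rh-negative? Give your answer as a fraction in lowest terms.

1/32

Oscar's mother's ABO genotype from BO × AA: 1/2 AB, 1/2 AO.
Crossing each possibility with the father AO and summing P(type AB): 1/2·1/4 + 1/2·0 = 1/8.
Similarly for Rh via the mother's Rh distribution: P(Rh-) = 1/4.
Independent loci: 1/8 × 1/4 = 1/32.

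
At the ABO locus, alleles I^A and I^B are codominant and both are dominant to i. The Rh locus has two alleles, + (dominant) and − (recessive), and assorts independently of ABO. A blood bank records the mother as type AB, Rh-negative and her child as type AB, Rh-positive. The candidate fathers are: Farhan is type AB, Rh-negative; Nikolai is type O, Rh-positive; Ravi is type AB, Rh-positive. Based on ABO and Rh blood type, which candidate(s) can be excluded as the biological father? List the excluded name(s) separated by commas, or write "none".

A candidate is excluded only if no genotype consistent with his phenotype could produce a type AB, Rh-positive child with a type AB, Rh-negative mother.
Farhan (type AB, Rh-): no genotype consistent with that phenotype can produce a type-AB Rh+ child with a type-AB mother.
Nikolai (type O, Rh+): no genotype consistent with that phenotype can produce a type-AB Rh+ child with a type-AB mother.

Farhan, Nikolai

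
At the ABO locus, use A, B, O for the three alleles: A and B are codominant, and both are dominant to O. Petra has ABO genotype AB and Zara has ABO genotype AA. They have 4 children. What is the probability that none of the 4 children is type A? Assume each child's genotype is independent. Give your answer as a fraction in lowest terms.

1/16

ABO cross AB × AA → 1/2 A, 1/2 AB.
So P(type A) = 1/2 per child.
P(not type A) = 1/2 for one child; (1/2)^4 = 1/16.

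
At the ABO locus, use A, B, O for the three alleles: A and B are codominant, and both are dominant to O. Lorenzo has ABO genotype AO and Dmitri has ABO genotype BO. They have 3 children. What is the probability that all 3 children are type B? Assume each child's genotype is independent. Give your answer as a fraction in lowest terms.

ABO cross AO × BO → 1/4 O, 1/4 A, 1/4 B, 1/4 AB.
So P(type B) = 1/4 per child.
All 3 independent: (1/4)^3 = 1/64.

1/64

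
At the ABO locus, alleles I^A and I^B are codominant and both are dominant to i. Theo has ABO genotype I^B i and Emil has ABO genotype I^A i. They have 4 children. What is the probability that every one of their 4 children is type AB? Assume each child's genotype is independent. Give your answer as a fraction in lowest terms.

1/256

ABO cross I^B i × I^A i → 1/4 O, 1/4 A, 1/4 B, 1/4 AB.
So P(type AB) = 1/4 per child.
All 4 independent: (1/4)^4 = 1/256.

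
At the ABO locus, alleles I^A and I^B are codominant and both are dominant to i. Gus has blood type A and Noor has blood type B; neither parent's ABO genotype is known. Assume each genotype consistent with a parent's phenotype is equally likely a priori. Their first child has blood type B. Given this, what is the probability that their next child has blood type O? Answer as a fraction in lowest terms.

Possible genotypes: Gus ∈ {I^A I^A, I^A i}; Noor ∈ {I^B I^B, I^B i}.
Weight each parental genotype pair by prior × P(type-B child):
  I^A i × I^B I^B: posterior weight 2/3; P(next child type O) = 0.
  I^A i × I^B i: posterior weight 1/3; P(next child type O) = 1/4.
Weighted sum = 1/12.

1/12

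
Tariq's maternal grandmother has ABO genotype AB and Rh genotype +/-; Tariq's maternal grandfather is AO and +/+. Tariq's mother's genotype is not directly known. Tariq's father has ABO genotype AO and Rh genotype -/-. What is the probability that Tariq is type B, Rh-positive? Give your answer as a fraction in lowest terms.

3/32

Tariq's mother's ABO genotype from AB × AO: 1/4 AA, 1/4 AB, 1/4 AO, 1/4 BO.
Crossing each possibility with the father AO and summing P(type B): 1/4·0 + 1/4·1/4 + 1/4·0 + 1/4·1/4 = 1/8.
Similarly for Rh via the mother's Rh distribution: P(Rh+) = 3/4.
Independent loci: 1/8 × 3/4 = 3/32.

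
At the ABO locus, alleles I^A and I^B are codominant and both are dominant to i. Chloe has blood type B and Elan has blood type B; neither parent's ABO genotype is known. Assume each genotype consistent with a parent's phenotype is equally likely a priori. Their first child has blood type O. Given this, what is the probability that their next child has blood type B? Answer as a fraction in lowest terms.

Possible genotypes: Chloe ∈ {I^B I^B, I^B i}; Elan ∈ {I^B I^B, I^B i}.
Weight each parental genotype pair by prior × P(type-O child):
  I^B i × I^B i: posterior weight 1; P(next child type B) = 3/4.
Weighted sum = 3/4.

3/4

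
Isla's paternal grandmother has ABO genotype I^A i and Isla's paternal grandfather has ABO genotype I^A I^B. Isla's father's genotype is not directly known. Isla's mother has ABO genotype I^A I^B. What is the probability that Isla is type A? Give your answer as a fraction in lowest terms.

3/8

Isla's father's ABO genotype from I^A i × I^A I^B: 1/4 I^A I^A, 1/4 I^A I^B, 1/4 I^A i, 1/4 I^B i.
Crossing each possibility with the mother I^A I^B and summing P(type A): 1/4·1/2 + 1/4·1/4 + 1/4·1/2 + 1/4·1/4 = 3/8.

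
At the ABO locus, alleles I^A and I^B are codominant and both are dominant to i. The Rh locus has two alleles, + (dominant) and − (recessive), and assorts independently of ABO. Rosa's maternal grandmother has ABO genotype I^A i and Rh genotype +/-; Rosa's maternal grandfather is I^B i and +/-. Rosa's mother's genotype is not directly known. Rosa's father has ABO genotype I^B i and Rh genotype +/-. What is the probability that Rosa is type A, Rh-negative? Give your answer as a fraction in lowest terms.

1/32

Rosa's mother's ABO genotype from I^A i × I^B i: 1/4 I^A I^B, 1/4 I^A i, 1/4 I^B i, 1/4 i i.
Crossing each possibility with the father I^B i and summing P(type A): 1/4·1/4 + 1/4·1/4 + 1/4·0 + 1/4·0 = 1/8.
Similarly for Rh via the mother's Rh distribution: P(Rh-) = 1/4.
Independent loci: 1/8 × 1/4 = 1/32.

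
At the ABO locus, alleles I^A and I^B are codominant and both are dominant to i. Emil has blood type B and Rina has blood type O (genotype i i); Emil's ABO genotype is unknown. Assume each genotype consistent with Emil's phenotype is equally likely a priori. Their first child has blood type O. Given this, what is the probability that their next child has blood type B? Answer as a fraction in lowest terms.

Possible genotypes: Emil ∈ {I^B I^B, I^B i}; Rina ∈ {i i}.
Weight each parental genotype pair by prior × P(type-O child):
  I^B i × i i: posterior weight 1; P(next child type B) = 1/2.
Weighted sum = 1/2.

1/2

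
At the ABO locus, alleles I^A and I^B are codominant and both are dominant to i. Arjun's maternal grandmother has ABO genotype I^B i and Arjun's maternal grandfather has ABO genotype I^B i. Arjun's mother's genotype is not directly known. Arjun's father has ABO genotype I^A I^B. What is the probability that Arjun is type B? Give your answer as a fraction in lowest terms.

Arjun's mother's ABO genotype from I^B i × I^B i: 1/4 I^B I^B, 1/2 I^B i, 1/4 i i.
Crossing each possibility with the father I^A I^B and summing P(type B): 1/4·1/2 + 1/2·1/2 + 1/4·1/2 = 1/2.

1/2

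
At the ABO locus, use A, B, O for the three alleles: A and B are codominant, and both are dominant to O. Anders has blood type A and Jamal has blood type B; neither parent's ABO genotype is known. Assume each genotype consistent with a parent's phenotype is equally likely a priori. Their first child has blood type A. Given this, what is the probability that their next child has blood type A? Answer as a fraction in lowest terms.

5/12

Possible genotypes: Anders ∈ {AA, AO}; Jamal ∈ {BB, BO}.
Weight each parental genotype pair by prior × P(type-A child):
  AA × BO: posterior weight 2/3; P(next child type A) = 1/2.
  AO × BO: posterior weight 1/3; P(next child type A) = 1/4.
Weighted sum = 5/12.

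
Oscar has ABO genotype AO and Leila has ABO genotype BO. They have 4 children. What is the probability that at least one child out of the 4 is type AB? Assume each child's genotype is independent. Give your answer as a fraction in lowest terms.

ABO cross AO × BO → 1/4 O, 1/4 A, 1/4 B, 1/4 AB.
So P(type AB) = 1/4 per child.
P(none) = (3/4)^4 = 81/256; P(at least one) = 1 − 81/256 = 175/256.

175/256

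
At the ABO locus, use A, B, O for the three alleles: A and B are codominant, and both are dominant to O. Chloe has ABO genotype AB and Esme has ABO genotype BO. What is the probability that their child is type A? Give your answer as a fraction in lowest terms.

1/4

ABO cross AB × BO → offspring phenotypes: 1/4 A, 1/2 B, 1/4 AB.
So P(type A) = 1/4.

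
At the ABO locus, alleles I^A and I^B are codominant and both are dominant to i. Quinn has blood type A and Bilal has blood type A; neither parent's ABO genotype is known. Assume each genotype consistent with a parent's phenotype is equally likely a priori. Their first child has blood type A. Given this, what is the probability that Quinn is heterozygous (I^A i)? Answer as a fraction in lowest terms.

Possible genotypes: Quinn ∈ {I^A I^A, I^A i}; Bilal ∈ {I^A I^A, I^A i}.
Weight each parental genotype pair by prior × P(type-A child):
  I^A I^A × I^A I^A: posterior weight 4/15.
  I^A I^A × I^A i: posterior weight 4/15.
  I^A i × I^A I^A: posterior weight 4/15.
  I^A i × I^A i: posterior weight 1/5.
Sum the posterior weight over pairs where Quinn is I^A i: 7/15.

7/15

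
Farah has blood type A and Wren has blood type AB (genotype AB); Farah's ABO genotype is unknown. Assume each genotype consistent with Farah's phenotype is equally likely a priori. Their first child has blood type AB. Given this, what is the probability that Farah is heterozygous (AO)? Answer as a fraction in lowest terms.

Possible genotypes: Farah ∈ {AA, AO}; Wren ∈ {AB}.
Weight each parental genotype pair by prior × P(type-AB child):
  AA × AB: posterior weight 2/3.
  AO × AB: posterior weight 1/3.
Sum the posterior weight over pairs where Farah is AO: 1/3.

1/3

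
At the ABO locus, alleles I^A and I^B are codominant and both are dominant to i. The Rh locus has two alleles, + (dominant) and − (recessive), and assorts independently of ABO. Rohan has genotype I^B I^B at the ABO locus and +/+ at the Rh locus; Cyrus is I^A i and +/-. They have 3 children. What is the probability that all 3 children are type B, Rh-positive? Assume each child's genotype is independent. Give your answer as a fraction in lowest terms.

1/8

ABO cross I^B I^B × I^A i → 1/2 B, 1/2 AB.
Rh cross +/+ × +/- → 1 Rh+; so P(type B, Rh-positive) = 1/2 × 1 = 1/2 per child.
All 3 independent: (1/2)^3 = 1/8.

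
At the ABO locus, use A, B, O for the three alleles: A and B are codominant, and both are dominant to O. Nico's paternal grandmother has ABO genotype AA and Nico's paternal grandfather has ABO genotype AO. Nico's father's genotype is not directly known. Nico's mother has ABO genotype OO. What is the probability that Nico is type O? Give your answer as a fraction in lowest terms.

Nico's father's ABO genotype from AA × AO: 1/2 AA, 1/2 AO.
Crossing each possibility with the mother OO and summing P(type O): 1/2·0 + 1/2·1/2 = 1/4.

1/4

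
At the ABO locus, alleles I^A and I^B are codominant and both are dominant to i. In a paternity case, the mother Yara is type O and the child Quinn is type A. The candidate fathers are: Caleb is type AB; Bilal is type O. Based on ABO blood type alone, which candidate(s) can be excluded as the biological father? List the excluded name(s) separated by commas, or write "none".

A candidate is excluded only if no genotype consistent with his phenotype could produce a type A child with a type O mother.
Bilal (type O): no genotype consistent with that phenotype can produce a type-A child with a type-O mother.

Bilal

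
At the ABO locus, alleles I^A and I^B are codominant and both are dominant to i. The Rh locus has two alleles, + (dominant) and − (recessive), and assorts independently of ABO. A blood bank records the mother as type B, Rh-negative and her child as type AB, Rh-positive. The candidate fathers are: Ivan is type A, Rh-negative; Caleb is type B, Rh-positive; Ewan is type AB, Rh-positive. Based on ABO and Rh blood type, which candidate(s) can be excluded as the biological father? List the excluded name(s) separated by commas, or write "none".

Ivan, Caleb

A candidate is excluded only if no genotype consistent with his phenotype could produce a type AB, Rh-positive child with a type B, Rh-negative mother.
Ivan (type A, Rh-): no genotype consistent with that phenotype can produce a type-AB Rh+ child with a type-B mother.
Caleb (type B, Rh+): no genotype consistent with that phenotype can produce a type-AB Rh+ child with a type-B mother.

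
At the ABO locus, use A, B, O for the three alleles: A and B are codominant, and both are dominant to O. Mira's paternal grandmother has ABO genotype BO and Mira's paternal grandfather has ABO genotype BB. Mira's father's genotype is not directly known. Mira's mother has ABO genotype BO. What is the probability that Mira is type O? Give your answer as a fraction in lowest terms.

Mira's father's ABO genotype from BO × BB: 1/2 BB, 1/2 BO.
Crossing each possibility with the mother BO and summing P(type O): 1/2·0 + 1/2·1/4 = 1/8.

1/8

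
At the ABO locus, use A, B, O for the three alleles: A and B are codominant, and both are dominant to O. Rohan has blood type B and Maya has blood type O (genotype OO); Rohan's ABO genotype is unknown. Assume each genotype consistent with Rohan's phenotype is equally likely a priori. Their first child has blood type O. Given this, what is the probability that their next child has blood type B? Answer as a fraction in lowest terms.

1/2

Possible genotypes: Rohan ∈ {BB, BO}; Maya ∈ {OO}.
Weight each parental genotype pair by prior × P(type-O child):
  BO × OO: posterior weight 1; P(next child type B) = 1/2.
Weighted sum = 1/2.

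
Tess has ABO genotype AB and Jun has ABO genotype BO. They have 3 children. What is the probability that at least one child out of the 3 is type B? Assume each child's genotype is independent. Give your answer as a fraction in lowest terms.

ABO cross AB × BO → 1/4 A, 1/2 B, 1/4 AB.
So P(type B) = 1/2 per child.
P(none) = (1/2)^3 = 1/8; P(at least one) = 1 − 1/8 = 7/8.

7/8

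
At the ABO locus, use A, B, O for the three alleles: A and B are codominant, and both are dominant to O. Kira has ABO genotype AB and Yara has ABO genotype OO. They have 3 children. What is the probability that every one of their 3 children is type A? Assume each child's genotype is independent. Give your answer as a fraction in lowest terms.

ABO cross AB × OO → 1/2 A, 1/2 B.
So P(type A) = 1/2 per child.
All 3 independent: (1/2)^3 = 1/8.

1/8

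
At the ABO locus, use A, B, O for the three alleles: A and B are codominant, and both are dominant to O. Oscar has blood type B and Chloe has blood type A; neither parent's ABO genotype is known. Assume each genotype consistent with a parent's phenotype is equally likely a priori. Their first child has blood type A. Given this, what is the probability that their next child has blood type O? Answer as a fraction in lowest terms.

Possible genotypes: Oscar ∈ {BB, BO}; Chloe ∈ {AA, AO}.
Weight each parental genotype pair by prior × P(type-A child):
  BO × AA: posterior weight 2/3; P(next child type O) = 0.
  BO × AO: posterior weight 1/3; P(next child type O) = 1/4.
Weighted sum = 1/12.

1/12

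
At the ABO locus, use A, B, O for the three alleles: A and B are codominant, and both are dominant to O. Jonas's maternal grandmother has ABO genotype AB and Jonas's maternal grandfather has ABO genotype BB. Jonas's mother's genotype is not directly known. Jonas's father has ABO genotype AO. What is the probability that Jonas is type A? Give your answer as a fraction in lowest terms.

1/4

Jonas's mother's ABO genotype from AB × BB: 1/2 AB, 1/2 BB.
Crossing each possibility with the father AO and summing P(type A): 1/2·1/2 + 1/2·0 = 1/4.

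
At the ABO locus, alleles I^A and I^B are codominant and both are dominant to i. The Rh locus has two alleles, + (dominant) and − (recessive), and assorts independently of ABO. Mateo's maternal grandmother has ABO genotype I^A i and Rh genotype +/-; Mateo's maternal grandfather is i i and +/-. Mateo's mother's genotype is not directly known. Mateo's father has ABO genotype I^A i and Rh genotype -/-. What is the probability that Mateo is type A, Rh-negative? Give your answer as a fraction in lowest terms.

5/16

Mateo's mother's ABO genotype from I^A i × i i: 1/2 I^A i, 1/2 i i.
Crossing each possibility with the father I^A i and summing P(type A): 1/2·3/4 + 1/2·1/2 = 5/8.
Similarly for Rh via the mother's Rh distribution: P(Rh-) = 1/2.
Independent loci: 5/8 × 1/2 = 5/16.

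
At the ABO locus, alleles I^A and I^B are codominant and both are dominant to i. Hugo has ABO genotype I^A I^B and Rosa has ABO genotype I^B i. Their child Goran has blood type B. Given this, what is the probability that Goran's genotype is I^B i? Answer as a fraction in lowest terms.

Cross I^A I^B × I^B i → 1/4 I^A I^B, 1/4 I^A i, 1/4 I^B I^B, 1/4 I^B i.
Type-B genotypes among offspring: I^B I^B (1/4), I^B i (1/4); total 1/2.
P(I^B i | type B) = (1/4) / (1/2) = 1/2.

1/2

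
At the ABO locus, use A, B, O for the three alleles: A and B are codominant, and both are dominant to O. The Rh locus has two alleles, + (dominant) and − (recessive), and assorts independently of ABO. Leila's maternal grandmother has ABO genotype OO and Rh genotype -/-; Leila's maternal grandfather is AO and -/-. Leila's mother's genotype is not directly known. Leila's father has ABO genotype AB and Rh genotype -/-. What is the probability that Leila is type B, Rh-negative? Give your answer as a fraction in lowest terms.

Leila's mother's ABO genotype from OO × AO: 1/2 AO, 1/2 OO.
Crossing each possibility with the father AB and summing P(type B): 1/2·1/4 + 1/2·1/2 = 3/8.
Similarly for Rh via the mother's Rh distribution: P(Rh-) = 1.
Independent loci: 3/8 × 1 = 3/8.

3/8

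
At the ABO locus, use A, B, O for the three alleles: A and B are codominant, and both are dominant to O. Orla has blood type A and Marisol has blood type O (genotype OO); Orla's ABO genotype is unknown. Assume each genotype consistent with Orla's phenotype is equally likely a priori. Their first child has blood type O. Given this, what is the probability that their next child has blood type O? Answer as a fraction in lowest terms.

1/2

Possible genotypes: Orla ∈ {AA, AO}; Marisol ∈ {OO}.
Weight each parental genotype pair by prior × P(type-O child):
  AO × OO: posterior weight 1; P(next child type O) = 1/2.
Weighted sum = 1/2.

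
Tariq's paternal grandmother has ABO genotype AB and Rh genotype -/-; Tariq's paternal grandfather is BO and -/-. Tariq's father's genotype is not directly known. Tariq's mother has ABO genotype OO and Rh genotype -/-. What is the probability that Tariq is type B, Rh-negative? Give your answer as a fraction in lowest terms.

Tariq's father's ABO genotype from AB × BO: 1/4 AB, 1/4 AO, 1/4 BB, 1/4 BO.
Crossing each possibility with the mother OO and summing P(type B): 1/4·1/2 + 1/4·0 + 1/4·1 + 1/4·1/2 = 1/2.
Similarly for Rh via the father's Rh distribution: P(Rh-) = 1.
Independent loci: 1/2 × 1 = 1/2.

1/2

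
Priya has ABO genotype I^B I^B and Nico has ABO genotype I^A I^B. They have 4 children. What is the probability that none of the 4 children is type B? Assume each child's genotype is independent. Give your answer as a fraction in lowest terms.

1/16

ABO cross I^B I^B × I^A I^B → 1/2 B, 1/2 AB.
So P(type B) = 1/2 per child.
P(not type B) = 1/2 for one child; (1/2)^4 = 1/16.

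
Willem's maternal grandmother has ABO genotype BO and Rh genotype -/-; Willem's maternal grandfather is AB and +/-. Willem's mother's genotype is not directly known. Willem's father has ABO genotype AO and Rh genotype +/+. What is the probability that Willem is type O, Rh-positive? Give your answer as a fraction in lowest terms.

1/8

Willem's mother's ABO genotype from BO × AB: 1/4 AB, 1/4 AO, 1/4 BB, 1/4 BO.
Crossing each possibility with the father AO and summing P(type O): 1/4·0 + 1/4·1/4 + 1/4·0 + 1/4·1/4 = 1/8.
Similarly for Rh via the mother's Rh distribution: P(Rh+) = 1.
Independent loci: 1/8 × 1 = 1/8.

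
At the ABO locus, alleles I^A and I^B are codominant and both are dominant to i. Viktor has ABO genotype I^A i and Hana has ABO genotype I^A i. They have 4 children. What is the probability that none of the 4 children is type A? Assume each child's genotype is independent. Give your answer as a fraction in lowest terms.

1/256

ABO cross I^A i × I^A i → 1/4 O, 3/4 A.
So P(type A) = 3/4 per child.
P(not type A) = 1/4 for one child; (1/4)^4 = 1/256.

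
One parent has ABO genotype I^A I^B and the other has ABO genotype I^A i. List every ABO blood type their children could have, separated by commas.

Gametes from I^A I^B × I^A i give offspring ABO genotypes I^A I^A, I^A I^B, I^A i, I^B i, i.e. phenotypes A, B, AB.

A, B, AB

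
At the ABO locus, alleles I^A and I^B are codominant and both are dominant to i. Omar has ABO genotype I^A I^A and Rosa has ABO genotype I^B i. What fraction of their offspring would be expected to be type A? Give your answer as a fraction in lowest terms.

1/2

ABO cross I^A I^A × I^B i → offspring phenotypes: 1/2 A, 1/2 AB.
So P(type A) = 1/2.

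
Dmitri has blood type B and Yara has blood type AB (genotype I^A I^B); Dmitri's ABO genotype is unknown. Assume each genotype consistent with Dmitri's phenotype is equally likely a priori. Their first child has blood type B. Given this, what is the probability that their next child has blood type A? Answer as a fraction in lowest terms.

1/8

Possible genotypes: Dmitri ∈ {I^B I^B, I^B i}; Yara ∈ {I^A I^B}.
Weight each parental genotype pair by prior × P(type-B child):
  I^B I^B × I^A I^B: posterior weight 1/2; P(next child type A) = 0.
  I^B i × I^A I^B: posterior weight 1/2; P(next child type A) = 1/4.
Weighted sum = 1/8.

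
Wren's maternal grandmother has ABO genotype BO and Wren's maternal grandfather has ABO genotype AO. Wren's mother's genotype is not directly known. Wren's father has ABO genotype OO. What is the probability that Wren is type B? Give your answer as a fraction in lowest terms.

Wren's mother's ABO genotype from BO × AO: 1/4 AB, 1/4 AO, 1/4 BO, 1/4 OO.
Crossing each possibility with the father OO and summing P(type B): 1/4·1/2 + 1/4·0 + 1/4·1/2 + 1/4·0 = 1/4.

1/4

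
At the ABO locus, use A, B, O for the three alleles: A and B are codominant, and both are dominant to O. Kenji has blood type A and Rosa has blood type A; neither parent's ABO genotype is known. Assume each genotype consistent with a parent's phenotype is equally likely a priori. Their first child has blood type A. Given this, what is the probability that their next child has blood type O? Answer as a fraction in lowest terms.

1/20

Possible genotypes: Kenji ∈ {AA, AO}; Rosa ∈ {AA, AO}.
Weight each parental genotype pair by prior × P(type-A child):
  AA × AA: posterior weight 4/15; P(next child type O) = 0.
  AA × AO: posterior weight 4/15; P(next child type O) = 0.
  AO × AA: posterior weight 4/15; P(next child type O) = 0.
  AO × AO: posterior weight 1/5; P(next child type O) = 1/4.
Weighted sum = 1/20.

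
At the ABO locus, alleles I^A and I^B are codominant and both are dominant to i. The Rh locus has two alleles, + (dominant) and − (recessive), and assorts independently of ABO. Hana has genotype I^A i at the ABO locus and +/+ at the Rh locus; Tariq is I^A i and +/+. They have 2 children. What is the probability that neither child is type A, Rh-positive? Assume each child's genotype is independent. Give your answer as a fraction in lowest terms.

1/16

ABO cross I^A i × I^A i → 1/4 O, 3/4 A.
Rh cross +/+ × +/+ → 1 Rh+; so P(type A, Rh-positive) = 3/4 × 1 = 3/4 per child.
P(not type A, Rh-positive) = 1/4 for one child; (1/4)^2 = 1/16.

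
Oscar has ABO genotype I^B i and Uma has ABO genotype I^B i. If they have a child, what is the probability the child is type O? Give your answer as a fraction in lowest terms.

1/4

ABO cross I^B i × I^B i → offspring phenotypes: 1/4 O, 3/4 B.
So P(type O) = 1/4.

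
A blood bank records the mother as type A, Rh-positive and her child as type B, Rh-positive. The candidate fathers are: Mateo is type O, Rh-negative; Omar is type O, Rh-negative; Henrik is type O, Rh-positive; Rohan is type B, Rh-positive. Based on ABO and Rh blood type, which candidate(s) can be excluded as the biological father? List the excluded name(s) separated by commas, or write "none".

A candidate is excluded only if no genotype consistent with his phenotype could produce a type B, Rh-positive child with a type A, Rh-positive mother.
Mateo (type O, Rh-): no genotype consistent with that phenotype can produce a type-B Rh+ child with a type-A mother.
Omar (type O, Rh-): no genotype consistent with that phenotype can produce a type-B Rh+ child with a type-A mother.
Henrik (type O, Rh+): no genotype consistent with that phenotype can produce a type-B Rh+ child with a type-A mother.

Mateo, Omar, Henrik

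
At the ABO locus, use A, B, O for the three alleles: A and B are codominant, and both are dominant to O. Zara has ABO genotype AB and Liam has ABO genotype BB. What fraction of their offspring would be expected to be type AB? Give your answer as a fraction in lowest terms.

1/2

ABO cross AB × BB → offspring phenotypes: 1/2 B, 1/2 AB.
So P(type AB) = 1/2.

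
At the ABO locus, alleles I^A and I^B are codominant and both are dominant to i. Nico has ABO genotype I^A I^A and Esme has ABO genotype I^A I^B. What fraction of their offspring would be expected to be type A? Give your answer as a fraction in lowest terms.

1/2

ABO cross I^A I^A × I^A I^B → offspring phenotypes: 1/2 A, 1/2 AB.
So P(type A) = 1/2.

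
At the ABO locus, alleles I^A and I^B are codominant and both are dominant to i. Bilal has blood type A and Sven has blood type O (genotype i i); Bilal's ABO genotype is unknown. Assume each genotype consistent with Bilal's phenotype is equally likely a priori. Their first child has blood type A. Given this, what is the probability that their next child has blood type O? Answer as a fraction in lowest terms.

1/6

Possible genotypes: Bilal ∈ {I^A I^A, I^A i}; Sven ∈ {i i}.
Weight each parental genotype pair by prior × P(type-A child):
  I^A I^A × i i: posterior weight 2/3; P(next child type O) = 0.
  I^A i × i i: posterior weight 1/3; P(next child type O) = 1/2.
Weighted sum = 1/6.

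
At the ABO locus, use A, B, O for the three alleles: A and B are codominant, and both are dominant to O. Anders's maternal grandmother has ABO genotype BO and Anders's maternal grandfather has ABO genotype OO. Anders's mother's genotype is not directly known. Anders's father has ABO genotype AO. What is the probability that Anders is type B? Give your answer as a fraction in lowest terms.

1/8

Anders's mother's ABO genotype from BO × OO: 1/2 BO, 1/2 OO.
Crossing each possibility with the father AO and summing P(type B): 1/2·1/4 + 1/2·0 = 1/8.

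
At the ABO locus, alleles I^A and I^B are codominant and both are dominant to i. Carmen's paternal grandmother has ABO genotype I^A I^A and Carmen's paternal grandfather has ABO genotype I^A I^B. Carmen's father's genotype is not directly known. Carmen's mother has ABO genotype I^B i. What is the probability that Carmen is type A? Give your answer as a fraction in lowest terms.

Carmen's father's ABO genotype from I^A I^A × I^A I^B: 1/2 I^A I^A, 1/2 I^A I^B.
Crossing each possibility with the mother I^B i and summing P(type A): 1/2·1/2 + 1/2·1/4 = 3/8.

3/8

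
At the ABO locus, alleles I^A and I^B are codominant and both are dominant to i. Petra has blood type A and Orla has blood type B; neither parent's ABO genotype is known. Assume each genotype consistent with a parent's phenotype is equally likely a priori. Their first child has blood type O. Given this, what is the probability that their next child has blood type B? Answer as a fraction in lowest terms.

1/4

Possible genotypes: Petra ∈ {I^A I^A, I^A i}; Orla ∈ {I^B I^B, I^B i}.
Weight each parental genotype pair by prior × P(type-O child):
  I^A i × I^B i: posterior weight 1; P(next child type B) = 1/4.
Weighted sum = 1/4.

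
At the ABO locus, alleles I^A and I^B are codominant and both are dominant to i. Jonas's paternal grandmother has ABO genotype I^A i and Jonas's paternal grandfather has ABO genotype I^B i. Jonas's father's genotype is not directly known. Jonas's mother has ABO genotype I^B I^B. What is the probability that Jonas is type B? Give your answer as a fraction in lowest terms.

Jonas's father's ABO genotype from I^A i × I^B i: 1/4 I^A I^B, 1/4 I^A i, 1/4 I^B i, 1/4 i i.
Crossing each possibility with the mother I^B I^B and summing P(type B): 1/4·1/2 + 1/4·1/2 + 1/4·1 + 1/4·1 = 3/4.

3/4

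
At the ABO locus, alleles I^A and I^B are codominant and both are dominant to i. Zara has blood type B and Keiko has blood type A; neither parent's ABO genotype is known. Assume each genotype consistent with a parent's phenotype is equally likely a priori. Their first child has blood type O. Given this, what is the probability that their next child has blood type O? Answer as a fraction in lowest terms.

Possible genotypes: Zara ∈ {I^B I^B, I^B i}; Keiko ∈ {I^A I^A, I^A i}.
Weight each parental genotype pair by prior × P(type-O child):
  I^B i × I^A i: posterior weight 1; P(next child type O) = 1/4.
Weighted sum = 1/4.

1/4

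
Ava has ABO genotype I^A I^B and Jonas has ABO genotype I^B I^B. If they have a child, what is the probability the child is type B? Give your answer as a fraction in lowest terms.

ABO cross I^A I^B × I^B I^B → offspring phenotypes: 1/2 B, 1/2 AB.
So P(type B) = 1/2.

1/2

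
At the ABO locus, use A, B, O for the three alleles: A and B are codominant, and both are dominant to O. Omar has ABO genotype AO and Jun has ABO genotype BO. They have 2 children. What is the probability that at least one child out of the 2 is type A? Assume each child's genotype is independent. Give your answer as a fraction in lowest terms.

7/16

ABO cross AO × BO → 1/4 O, 1/4 A, 1/4 B, 1/4 AB.
So P(type A) = 1/4 per child.
P(none) = (3/4)^2 = 9/16; P(at least one) = 1 − 9/16 = 7/16.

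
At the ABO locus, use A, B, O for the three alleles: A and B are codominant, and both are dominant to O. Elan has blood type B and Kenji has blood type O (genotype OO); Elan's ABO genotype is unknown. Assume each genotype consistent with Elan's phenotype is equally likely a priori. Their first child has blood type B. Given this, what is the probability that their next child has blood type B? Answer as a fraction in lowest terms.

5/6

Possible genotypes: Elan ∈ {BB, BO}; Kenji ∈ {OO}.
Weight each parental genotype pair by prior × P(type-B child):
  BB × OO: posterior weight 2/3; P(next child type B) = 1.
  BO × OO: posterior weight 1/3; P(next child type B) = 1/2.
Weighted sum = 5/6.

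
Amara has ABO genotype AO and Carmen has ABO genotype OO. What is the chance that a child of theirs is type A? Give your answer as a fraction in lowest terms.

1/2

ABO cross AO × OO → offspring phenotypes: 1/2 O, 1/2 A.
So P(type A) = 1/2.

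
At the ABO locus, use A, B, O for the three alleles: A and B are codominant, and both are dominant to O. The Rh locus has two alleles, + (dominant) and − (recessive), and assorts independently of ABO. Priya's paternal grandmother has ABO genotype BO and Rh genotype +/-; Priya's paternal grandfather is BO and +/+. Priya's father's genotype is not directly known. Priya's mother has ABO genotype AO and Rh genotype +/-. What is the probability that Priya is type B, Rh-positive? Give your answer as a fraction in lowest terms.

7/32

Priya's father's ABO genotype from BO × BO: 1/4 BB, 1/2 BO, 1/4 OO.
Crossing each possibility with the mother AO and summing P(type B): 1/4·1/2 + 1/2·1/4 + 1/4·0 = 1/4.
Similarly for Rh via the father's Rh distribution: P(Rh+) = 7/8.
Independent loci: 1/4 × 7/8 = 7/32.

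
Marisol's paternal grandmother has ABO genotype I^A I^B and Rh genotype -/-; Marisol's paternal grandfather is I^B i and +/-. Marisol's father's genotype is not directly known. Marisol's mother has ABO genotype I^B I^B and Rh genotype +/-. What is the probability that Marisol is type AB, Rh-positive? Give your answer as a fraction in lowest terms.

5/32

Marisol's father's ABO genotype from I^A I^B × I^B i: 1/4 I^A I^B, 1/4 I^A i, 1/4 I^B I^B, 1/4 I^B i.
Crossing each possibility with the mother I^B I^B and summing P(type AB): 1/4·1/2 + 1/4·1/2 + 1/4·0 + 1/4·0 = 1/4.
Similarly for Rh via the father's Rh distribution: P(Rh+) = 5/8.
Independent loci: 1/4 × 5/8 = 5/32.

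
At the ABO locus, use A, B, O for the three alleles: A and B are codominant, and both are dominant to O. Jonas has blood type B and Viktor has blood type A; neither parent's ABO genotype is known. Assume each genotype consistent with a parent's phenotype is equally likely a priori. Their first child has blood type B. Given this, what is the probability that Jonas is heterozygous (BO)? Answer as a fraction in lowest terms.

1/3

Possible genotypes: Jonas ∈ {BB, BO}; Viktor ∈ {AA, AO}.
Weight each parental genotype pair by prior × P(type-B child):
  BB × AO: posterior weight 2/3.
  BO × AO: posterior weight 1/3.
Sum the posterior weight over pairs where Jonas is BO: 1/3.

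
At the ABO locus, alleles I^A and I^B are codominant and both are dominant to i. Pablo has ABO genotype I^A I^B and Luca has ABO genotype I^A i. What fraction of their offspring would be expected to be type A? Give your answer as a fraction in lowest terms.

1/2

ABO cross I^A I^B × I^A i → offspring phenotypes: 1/2 A, 1/4 B, 1/4 AB.
So P(type A) = 1/2.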